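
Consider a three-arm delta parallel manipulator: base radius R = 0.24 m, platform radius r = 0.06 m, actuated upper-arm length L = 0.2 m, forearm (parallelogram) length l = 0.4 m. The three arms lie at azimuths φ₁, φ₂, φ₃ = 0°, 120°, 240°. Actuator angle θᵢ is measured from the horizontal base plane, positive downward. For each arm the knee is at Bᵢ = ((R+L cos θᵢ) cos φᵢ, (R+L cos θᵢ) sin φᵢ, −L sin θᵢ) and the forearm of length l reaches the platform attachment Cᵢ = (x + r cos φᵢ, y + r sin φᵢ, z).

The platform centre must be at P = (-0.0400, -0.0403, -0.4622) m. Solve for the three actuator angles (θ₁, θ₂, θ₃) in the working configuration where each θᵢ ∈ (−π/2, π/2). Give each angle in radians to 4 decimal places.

θ₁ = 1.2219, θ₂ = 1.1345, θ₃ = 0.8728

rotate P by −φ1: (-0.0400, -0.0403, -0.4622)
  A=0.2200, B=-0.4622, C=(l²−L²−A²−y'²−z²)/(2L)=-0.3591
  γ=atan2(-0.4622,0.2200)=-1.1265;  ψ=arccos(-0.7016)=2.3484;  θ1=γ+ψ≈1.2219
φ2=120.0° → target in arm frame (-0.0149, 0.0548)
  e−x'=0.1949;  (l²−L²−(e−x')²−y'²−z²)/2L = -0.3365
  θ2 = atan2(B,A) + arccos(C/0.5016) = 1.1345
φ3=240.0° → target in arm frame (0.0549, -0.0145)
  e−x'=0.1251;  (l²−L²−(e−x')²−y'²−z²)/2L = -0.2737
  θ3 = atan2(B,A) + arccos(C/0.4788) = 0.8728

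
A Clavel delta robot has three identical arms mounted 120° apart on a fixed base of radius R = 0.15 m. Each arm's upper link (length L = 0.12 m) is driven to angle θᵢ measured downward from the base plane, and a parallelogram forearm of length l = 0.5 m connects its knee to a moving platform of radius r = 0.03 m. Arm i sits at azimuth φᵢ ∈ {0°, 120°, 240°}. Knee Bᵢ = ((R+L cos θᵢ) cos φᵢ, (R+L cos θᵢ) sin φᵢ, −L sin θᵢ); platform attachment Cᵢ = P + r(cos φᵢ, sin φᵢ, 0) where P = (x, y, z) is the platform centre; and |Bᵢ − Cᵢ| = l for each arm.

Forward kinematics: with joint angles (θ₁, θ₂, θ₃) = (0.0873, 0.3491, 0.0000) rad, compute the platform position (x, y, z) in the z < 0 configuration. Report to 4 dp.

(0.0143, -0.0478, -0.4543)

arm 1 at φ=0.0°: ρ1 = 0.2395;  O1 = (0.2395, 0.0000, -0.0105)
φ2=120.0°: virtual centre (-0.1164, 0.2016, -0.0410), radius l
arm 3 at φ=240.0°: ρ3 = 0.2400;  O3 = (-0.1200, -0.2078, 0.0000)
subtract pairs → two planes through P
plane₁₂: -0.7118x+0.4032y+-0.0612z = -0.0016
Cramer: x(z) = 0.0011-0.0290z;  y(z) = -0.0021+0.1005z
sphere 1 gives Az²+Bz+C=0 with A=1.0109, B=0.0343, C=-0.1930;  B²−4AC=0.7817;  roots -0.4543, 0.4203;  negative root z = -0.4543
x = 0.0143, y = -0.0478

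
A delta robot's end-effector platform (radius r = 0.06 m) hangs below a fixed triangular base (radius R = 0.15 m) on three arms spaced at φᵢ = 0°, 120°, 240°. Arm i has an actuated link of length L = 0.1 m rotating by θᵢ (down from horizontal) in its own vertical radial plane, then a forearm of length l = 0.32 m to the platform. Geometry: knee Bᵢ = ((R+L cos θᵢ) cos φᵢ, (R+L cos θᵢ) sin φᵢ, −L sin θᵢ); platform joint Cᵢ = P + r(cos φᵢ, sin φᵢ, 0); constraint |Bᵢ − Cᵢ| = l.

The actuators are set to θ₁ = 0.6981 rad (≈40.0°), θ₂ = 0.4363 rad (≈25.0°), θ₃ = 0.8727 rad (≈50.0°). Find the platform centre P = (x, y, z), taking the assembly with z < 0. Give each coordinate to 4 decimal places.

(-0.0046, 0.0471, -0.3305)

arm 1 at φ=0.0°: (R−r)+L cos θ1 = 0.1666;  O1 = (0.1666, 0.0000, -0.0643)
arm 2 at φ=120.0°: (R−r)+L cos θ2 = 0.1806;  O2 = (-0.0903, 0.1564, -0.0423)
arm 3 at φ=240.0°: (R−r)+L cos θ3 = 0.1543;  O3 = (-0.0771, -0.1336, -0.0766)
|O₂|²−|O₁|² = 0.0025;  |O₃|²−|O₁|² = -0.0022
plane₁₂: -0.5138x+0.3129y+0.0440z = 0.0025
Cramer: x(z) = 0.0001+0.0140z;  y(z) = 0.0082-0.1178z
quadratic in z: (1.0141)z²+(0.1220)z+(-0.0705)=0, √Δ=0.5484 → z ∈ {-0.3305, 0.2102}; z = -0.3305 (taking z<0)
x = -0.0046, y = 0.0471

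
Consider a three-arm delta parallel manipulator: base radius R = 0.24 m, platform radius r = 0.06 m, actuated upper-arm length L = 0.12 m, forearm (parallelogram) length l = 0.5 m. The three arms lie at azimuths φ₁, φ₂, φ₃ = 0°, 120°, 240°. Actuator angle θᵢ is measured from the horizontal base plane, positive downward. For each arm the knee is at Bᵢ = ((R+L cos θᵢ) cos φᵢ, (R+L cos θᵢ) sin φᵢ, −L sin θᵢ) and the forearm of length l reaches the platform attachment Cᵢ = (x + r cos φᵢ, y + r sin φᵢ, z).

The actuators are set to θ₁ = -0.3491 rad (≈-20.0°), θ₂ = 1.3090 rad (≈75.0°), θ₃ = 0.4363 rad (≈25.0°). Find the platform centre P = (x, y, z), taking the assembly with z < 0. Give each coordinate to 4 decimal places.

centre 1 = (0.2928·cos0.0°, 0.2928·sin0.0°, 0.0410) = (0.2928, 0.0000, 0.0410)
centre 2 = (0.2111·cos120.0°, 0.2111·sin120.0°, -0.1159) = (-0.1055, 0.1828, -0.1159)
arm 3 at φ=240.0°: (R−r)+L cos θ3 = 0.2888;  centre 3 = (-0.1444, -0.2501, -0.0507)
eliminate P² terms by subtracting sphere 1 from 2 and 3
[-0.7966 0.3656 -0.3139]·P = -0.0294;  [-0.8743 -0.5001 -0.1835]·P = -0.0014
det = 0.7180;  x = 0.0212+-0.3121z,  y = -0.0342+0.1786z
sphere 1 gives Az²+Bz+C=0 with A=1.1293, B=0.0752, C=-0.1734;  B²−4AC=0.7890;  roots -0.4266, 0.3600;  negative root z = -0.4266
x = 0.1543, y = -0.1104

(0.1543, -0.1104, -0.4266)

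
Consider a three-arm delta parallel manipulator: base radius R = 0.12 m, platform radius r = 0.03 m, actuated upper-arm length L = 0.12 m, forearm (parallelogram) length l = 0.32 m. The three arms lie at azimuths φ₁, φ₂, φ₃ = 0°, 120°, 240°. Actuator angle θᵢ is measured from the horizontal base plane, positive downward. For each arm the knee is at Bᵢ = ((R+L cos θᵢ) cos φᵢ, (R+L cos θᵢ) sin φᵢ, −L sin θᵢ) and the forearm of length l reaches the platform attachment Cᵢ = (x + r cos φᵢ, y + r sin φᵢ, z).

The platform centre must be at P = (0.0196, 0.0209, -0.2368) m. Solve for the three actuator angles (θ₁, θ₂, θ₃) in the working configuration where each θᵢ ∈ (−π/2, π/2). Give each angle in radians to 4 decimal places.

θ₁ = -0.1750, θ₂ = -0.0875, θ₃ = 0.1748

φ1=0.0° → target in arm frame (0.0196, 0.0209)
  e−x'=0.0704;  (l²−L²−(e−x')²−y'²−z²)/2L = 0.1106
  γ=atan2(-0.2368,0.0704)=-1.2818;  ψ=arccos(0.4475)=1.1068;  θ1=γ+ψ≈-0.1750
φ2=120.0° → target in arm frame (0.0083, -0.0274)
  A cos θ + B sin θ = C:  0.0817·cos θ + -0.2368·sin θ = 0.1021
  γ=atan2(-0.2368,0.0817)=-1.2386;  ψ=arccos(0.4075)=1.1511;  θ2=γ+ψ≈-0.0875
rotate P by −φ3: (-0.0279, 0.0065, -0.2368)
  e−x'=0.1179;  (l²−L²−(e−x')²−y'²−z²)/2L = 0.0749
  γ=atan2(-0.2368,0.1179)=-1.1088;  ψ=arccos(0.2833)=1.2836;  θ3=γ+ψ≈0.1748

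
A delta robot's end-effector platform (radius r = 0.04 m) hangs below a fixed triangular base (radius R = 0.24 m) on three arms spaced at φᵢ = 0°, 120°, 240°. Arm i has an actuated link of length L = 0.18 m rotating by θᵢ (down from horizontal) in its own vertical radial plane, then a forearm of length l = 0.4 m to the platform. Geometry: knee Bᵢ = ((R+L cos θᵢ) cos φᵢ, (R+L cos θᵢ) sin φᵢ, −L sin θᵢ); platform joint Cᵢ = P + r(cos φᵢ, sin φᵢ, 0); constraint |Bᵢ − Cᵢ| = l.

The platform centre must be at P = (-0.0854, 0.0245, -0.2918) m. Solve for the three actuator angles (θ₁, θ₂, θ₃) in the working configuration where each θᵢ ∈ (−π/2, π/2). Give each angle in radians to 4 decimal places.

θ₁ = 1.0472, θ₂ = 0.2618, θ₃ = 0.5234

arm 1 (φ=0.0°): x'=-0.0854, y'=0.0245
  A cos θ + B sin θ = C:  0.2854·cos θ + -0.2918·sin θ = -0.1100
  θ1 = atan2(B,A) + arccos(C/0.4082) = 1.0472
rotate P by −φ2: (0.0639, 0.0617, -0.2918)
  A=0.1361, B=-0.2918, C=(l²−L²−A²−y'²−z²)/(2L)=0.0559
  √(A²+B²)=0.3220;  θ2 = -1.1344+1.3963 ≈ 0.2618
rotate P by −φ3: (0.0215, -0.0862, -0.2918)
  A=0.1785, B=-0.2918, C=(l²−L²−A²−y'²−z²)/(2L)=0.0088
  θ3 = atan2(B,A) + arccos(C/0.3421) = 0.5234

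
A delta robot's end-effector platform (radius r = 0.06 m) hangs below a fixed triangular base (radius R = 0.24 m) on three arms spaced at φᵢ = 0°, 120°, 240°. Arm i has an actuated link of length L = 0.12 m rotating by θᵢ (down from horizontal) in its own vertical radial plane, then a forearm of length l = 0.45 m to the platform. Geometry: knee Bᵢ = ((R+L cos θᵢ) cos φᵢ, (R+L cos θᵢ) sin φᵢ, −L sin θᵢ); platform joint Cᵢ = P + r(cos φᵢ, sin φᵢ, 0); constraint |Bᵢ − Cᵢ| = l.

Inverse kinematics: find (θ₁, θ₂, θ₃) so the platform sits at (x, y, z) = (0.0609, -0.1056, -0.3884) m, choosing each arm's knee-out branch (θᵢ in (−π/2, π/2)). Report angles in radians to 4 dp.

arm 1 (φ=0.0°): x'=0.0609, y'=-0.1056
  e−x'=0.1191;  (l²−L²−(e−x')²−y'²−z²)/2L = 0.0496
  θ1 = atan2(B,A) + arccos(C/0.4063) = 0.1751
φ2=120.0° → target in arm frame (-0.1219, 0.0001)
  A cos θ + B sin θ = C:  0.3019·cos θ + -0.3884·sin θ = -0.2246
  √(A²+B²)=0.4919;  θ2 = -0.9101+2.0449 ≈ 1.1348
φ3=240.0° → target in arm frame (0.0610, 0.1055)
  e−x'=0.1190;  (l²−L²−(e−x')²−y'²−z²)/2L = 0.0498
  γ=atan2(-0.3884,0.1190)=-1.2735;  ψ=arccos(0.1225)=1.4480;  θ3=γ+ψ≈0.1745

θ₁ = 0.1751, θ₂ = 1.1348, θ₃ = 0.1745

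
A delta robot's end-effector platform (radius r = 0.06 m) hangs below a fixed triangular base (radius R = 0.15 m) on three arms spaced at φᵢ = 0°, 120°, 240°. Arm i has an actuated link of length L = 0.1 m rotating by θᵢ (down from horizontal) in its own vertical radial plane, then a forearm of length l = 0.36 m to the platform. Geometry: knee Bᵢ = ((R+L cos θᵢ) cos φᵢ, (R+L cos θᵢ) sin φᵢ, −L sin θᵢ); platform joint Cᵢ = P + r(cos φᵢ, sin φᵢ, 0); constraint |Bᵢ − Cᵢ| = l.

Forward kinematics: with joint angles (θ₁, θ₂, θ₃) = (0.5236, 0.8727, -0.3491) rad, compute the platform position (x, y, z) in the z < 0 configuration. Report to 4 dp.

(-0.0262, -0.1282, -0.3184)

centre 1 = (0.1766·cos0.0°, 0.1766·sin0.0°, -0.0500) = (0.1766, 0.0000, -0.0500)
centre 2 = (0.1543·cos120.0°, 0.1543·sin120.0°, -0.0766) = (-0.0771, 0.1336, -0.0766)
arm 3 at φ=240.0°: ρ3 = 0.1840;  centre 3 = (-0.0920, -0.1593, 0.0342)
|centre ₂|²−|centre ₁|² = -0.0040;  |centre ₃|²−|centre ₁|² = 0.0013
[-0.5075 0.2672 -0.0532]·P = -0.0040;  [-0.5372 -0.3186 0.1684]·P = 0.0013
det = 0.3052;  x = 0.0030+0.0919z,  y = -0.0093+0.3736z
quadratic in z: (1.1480)z²+(0.0612)z+(-0.0969)=0, √Δ=0.6698 → z ∈ {-0.3184, 0.2651}; z = -0.3184 (taking z<0)
x = -0.0262, y = -0.1282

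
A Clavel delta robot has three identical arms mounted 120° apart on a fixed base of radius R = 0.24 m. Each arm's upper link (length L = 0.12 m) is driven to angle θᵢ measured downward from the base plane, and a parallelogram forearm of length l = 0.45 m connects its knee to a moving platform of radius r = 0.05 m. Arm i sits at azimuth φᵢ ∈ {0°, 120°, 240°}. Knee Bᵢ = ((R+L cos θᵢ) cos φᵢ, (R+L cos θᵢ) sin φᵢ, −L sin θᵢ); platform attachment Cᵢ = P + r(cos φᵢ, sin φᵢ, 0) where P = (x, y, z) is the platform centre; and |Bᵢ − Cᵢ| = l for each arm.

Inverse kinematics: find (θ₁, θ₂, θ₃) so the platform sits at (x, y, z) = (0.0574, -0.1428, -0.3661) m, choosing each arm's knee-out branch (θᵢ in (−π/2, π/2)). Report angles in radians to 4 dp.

rotate P by −φ1: (0.0574, -0.1428, -0.3661)
  A cos θ + B sin θ = C:  0.1326·cos θ + -0.3661·sin θ = 0.0671
  θ1 = atan2(B,A) + arccos(C/0.3894) = 0.1744
φ2=120.0° → target in arm frame (-0.1524, 0.0217)
  e−x'=0.3424;  (l²−L²−(e−x')²−y'²−z²)/2L = -0.2651
  √(A²+B²)=0.5012;  θ2 = -0.8189+2.1280 ≈ 1.3091
rotate P by −φ3: (0.0950, 0.1211, -0.3661)
  e−x'=0.0950;  (l²−L²−(e−x')²−y'²−z²)/2L = 0.1266
  θ3 = atan2(B,A) + arccos(C/0.3782) = -0.0872

θ₁ = 0.1744, θ₂ = 1.3091, θ₃ = -0.0872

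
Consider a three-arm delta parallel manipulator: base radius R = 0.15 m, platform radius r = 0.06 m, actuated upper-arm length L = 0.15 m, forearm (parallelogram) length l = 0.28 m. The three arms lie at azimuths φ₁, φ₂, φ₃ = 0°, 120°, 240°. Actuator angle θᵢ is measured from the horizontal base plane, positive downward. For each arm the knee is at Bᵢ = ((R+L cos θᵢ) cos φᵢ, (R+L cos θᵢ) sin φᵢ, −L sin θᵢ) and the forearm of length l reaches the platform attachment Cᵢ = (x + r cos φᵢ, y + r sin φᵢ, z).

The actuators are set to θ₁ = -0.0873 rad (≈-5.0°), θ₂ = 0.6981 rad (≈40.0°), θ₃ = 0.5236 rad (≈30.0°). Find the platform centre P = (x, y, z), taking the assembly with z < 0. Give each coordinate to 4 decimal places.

O1 = (0.2394·cos0.0°, 0.2394·sin0.0°, 0.0131) = (0.2394, 0.0000, 0.0131)
arm 2 at φ=120.0°: e+L cos θ2 = 0.2049;  O2 = (-0.1025, 0.1775, -0.0964)
arm 3 at φ=240.0°: e+L cos θ3 = 0.2199;  O3 = (-0.1100, -0.1904, -0.0750)
|O₂|²−|O₁|² = -0.0062;  |O₃|²−|O₁|² = -0.0035
linear system: -0.6838x+0.3549y = -0.0062−-0.2190z; -0.6988x+-0.3809y = -0.0035−-0.1762z
det = 0.5084;  x = 0.0071+-0.2870z,  y = -0.0038+0.0641z
into |P−O₁|² = l²: 1.0865z² + 0.1067z + -0.0242 = 0;  Δ = 0.1167;  z = -0.2063 or 0.1081 → z<0 root = -0.2063
x = 0.0663, y = -0.0170

(0.0663, -0.0170, -0.2063)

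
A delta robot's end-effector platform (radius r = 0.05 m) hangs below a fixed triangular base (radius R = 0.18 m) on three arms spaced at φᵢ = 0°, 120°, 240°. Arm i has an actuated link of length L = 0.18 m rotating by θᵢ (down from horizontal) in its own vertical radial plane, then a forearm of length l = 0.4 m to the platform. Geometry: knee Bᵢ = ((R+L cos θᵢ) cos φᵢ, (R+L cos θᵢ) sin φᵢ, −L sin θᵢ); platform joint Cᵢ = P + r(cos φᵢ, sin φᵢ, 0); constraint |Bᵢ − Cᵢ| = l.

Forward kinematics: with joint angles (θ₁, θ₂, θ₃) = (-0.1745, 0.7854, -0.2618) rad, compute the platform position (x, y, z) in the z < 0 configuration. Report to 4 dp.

arm 1 at φ=0.0°: ρ1 = 0.3073;  O1 = (0.3073, 0.0000, 0.0313)
arm 2 at φ=120.0°: ρ2 = 0.2573;  O2 = (-0.1286, 0.2228, -0.1273)
O3 = (0.3039·cos240.0°, 0.3039·sin240.0°, 0.0466) = (-0.1519, -0.2632, 0.0466)
|O₂|²−|O₁|² = -0.0130;  |O₃|²−|O₁|² = -0.0009
linear system: -0.8718x+0.4456y = -0.0130−-0.3171z; -0.9184x+-0.5263y = -0.0009−0.0307z
det = 0.8681;  x = 0.0083+-0.1765z,  y = -0.0129+0.3662z
sphere 1 gives Az²+Bz+C=0 with A=1.1653, B=0.0336, C=-0.0695;  B²−4AC=0.3251;  roots -0.2591, 0.2302;  negative root z = -0.2591
x = 0.0541, y = -0.1077

(0.0541, -0.1077, -0.2591)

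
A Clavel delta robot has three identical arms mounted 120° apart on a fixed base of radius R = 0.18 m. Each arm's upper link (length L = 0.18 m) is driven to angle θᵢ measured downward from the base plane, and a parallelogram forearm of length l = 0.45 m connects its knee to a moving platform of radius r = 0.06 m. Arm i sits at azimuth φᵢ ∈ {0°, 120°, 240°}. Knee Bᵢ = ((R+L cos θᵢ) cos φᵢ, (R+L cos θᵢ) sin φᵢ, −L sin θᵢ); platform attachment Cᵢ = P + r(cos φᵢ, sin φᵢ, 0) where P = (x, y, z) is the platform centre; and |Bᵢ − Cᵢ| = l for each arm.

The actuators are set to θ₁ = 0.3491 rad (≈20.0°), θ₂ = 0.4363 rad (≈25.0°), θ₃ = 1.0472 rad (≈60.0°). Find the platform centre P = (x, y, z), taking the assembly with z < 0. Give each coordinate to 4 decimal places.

(0.0794, 0.1104, -0.4441)

S1 = (0.2891·cos0.0°, 0.2891·sin0.0°, -0.0616) = (0.2891, 0.0000, -0.0616)
φ2=120.0°: virtual centre (-0.1416, 0.2452, -0.0761), radius l
arm 3 at φ=240.0°: (R−r)+L cos θ3 = 0.2100;  S3 = (-0.1050, -0.1819, -0.1559)
subtract pairs → two planes through P
linear system: -0.8614x+0.4904y = -0.0014−-0.0290z; -0.7883x+-0.3637y = -0.0190−-0.1886z
det = 0.6999;  x = 0.0141+-0.1472z,  y = 0.0218+-0.1995z
quadratic in z: (1.0615)z²+(0.1955)z+(-0.1226)=0, √Δ=0.7474 → z ∈ {-0.4441, 0.2600}; z = -0.4441 (taking z<0)
x = 0.0794, y = 0.1104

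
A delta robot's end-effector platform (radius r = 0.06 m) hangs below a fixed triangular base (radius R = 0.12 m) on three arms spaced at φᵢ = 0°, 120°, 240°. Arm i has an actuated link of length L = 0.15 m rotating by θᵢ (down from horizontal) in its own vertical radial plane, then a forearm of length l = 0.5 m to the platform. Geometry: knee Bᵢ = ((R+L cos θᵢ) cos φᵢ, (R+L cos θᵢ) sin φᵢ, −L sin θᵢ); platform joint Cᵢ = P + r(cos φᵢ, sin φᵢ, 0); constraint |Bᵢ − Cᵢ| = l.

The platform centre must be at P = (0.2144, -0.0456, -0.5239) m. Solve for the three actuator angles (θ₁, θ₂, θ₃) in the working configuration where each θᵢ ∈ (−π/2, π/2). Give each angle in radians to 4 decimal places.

rotate P by −φ1: (0.2144, -0.0456, -0.5239)
  e−x'=-0.1544;  (l²−L²−(e−x')²−y'²−z²)/2L = -0.2430
  θ1 = atan2(B,A) + arccos(C/0.5462) = 0.1744
arm 2 (φ=120.0°): x'=-0.1467, y'=-0.1629
  e−x'=0.2067;  (l²−L²−(e−x')²−y'²−z²)/2L = -0.3874
  √(A²+B²)=0.5632;  θ2 = -1.1950+2.3293 ≈ 1.1343
φ3=240.0° → target in arm frame (-0.0677, 0.2085)
  A cos θ + B sin θ = C:  0.1277·cos θ + -0.5239·sin θ = -0.3558
  √(A²+B²)=0.5392;  θ3 = -1.3317+2.2914 ≈ 0.9597

θ₁ = 0.1744, θ₂ = 1.1343, θ₃ = 0.9597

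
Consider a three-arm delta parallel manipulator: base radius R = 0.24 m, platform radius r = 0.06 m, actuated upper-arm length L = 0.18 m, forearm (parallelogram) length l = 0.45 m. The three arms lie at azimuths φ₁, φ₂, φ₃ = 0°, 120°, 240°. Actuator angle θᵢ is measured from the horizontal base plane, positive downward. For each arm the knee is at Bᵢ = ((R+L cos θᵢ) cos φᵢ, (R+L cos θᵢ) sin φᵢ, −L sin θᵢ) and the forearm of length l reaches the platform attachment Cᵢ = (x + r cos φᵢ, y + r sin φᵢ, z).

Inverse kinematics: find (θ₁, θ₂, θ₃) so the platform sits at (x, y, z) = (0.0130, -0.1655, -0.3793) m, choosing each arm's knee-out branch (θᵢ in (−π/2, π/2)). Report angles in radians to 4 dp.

θ₁ = 0.6107, θ₂ = 1.2215, θ₃ = 0.0001

arm 1 (φ=0.0°): x'=0.0130, y'=-0.1655
  A cos θ + B sin θ = C:  0.1670·cos θ + -0.3793·sin θ = -0.0807
  γ=atan2(-0.3793,0.1670)=-1.1561;  ψ=arccos(-0.1947)=1.7667;  θ1=γ+ψ≈0.6107
arm 2 (φ=120.0°): x'=-0.1498, y'=0.0715
  e−x'=0.3298;  (l²−L²−(e−x')²−y'²−z²)/2L = -0.2435
  θ2 = atan2(B,A) + arccos(C/0.5026) = 1.2215
arm 3 (φ=240.0°): x'=0.1368, y'=0.0940
  A=0.0432, B=-0.3793, C=(l²−L²−A²−y'²−z²)/(2L)=0.0431
  √(A²+B²)=0.3817;  θ3 = -1.4575+1.4576 ≈ 0.0001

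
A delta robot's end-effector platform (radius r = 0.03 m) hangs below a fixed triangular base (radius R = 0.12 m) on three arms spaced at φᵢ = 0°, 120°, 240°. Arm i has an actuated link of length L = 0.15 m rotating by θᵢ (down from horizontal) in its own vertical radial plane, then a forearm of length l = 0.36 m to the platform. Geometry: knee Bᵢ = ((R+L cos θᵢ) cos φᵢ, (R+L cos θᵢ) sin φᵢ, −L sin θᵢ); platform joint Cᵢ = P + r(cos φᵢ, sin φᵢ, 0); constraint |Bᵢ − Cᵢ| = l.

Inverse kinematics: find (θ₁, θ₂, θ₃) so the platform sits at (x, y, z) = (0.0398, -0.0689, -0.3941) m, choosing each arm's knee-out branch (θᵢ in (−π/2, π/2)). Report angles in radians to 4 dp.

θ₁ = 0.6109, θ₂ = 1.0473, θ₃ = 0.6110

φ1=0.0° → target in arm frame (0.0398, -0.0689)
  e−x'=0.0502;  (l²−L²−(e−x')²−y'²−z²)/2L = -0.1849
  γ=atan2(-0.3941,0.0502)=-1.4441;  ψ=arccos(-0.4655)=2.0550;  θ1=γ+ψ≈0.6109
arm 2 (φ=120.0°): x'=-0.0796, y'=0.0000
  A cos θ + B sin θ = C:  0.1696·cos θ + -0.3941·sin θ = -0.2566
  √(A²+B²)=0.4290;  θ2 = -1.1645+2.2118 ≈ 1.0473
arm 3 (φ=240.0°): x'=0.0398, y'=0.0689
  A=0.0502, B=-0.3941, C=(l²−L²−A²−y'²−z²)/(2L)=-0.1850
  γ=atan2(-0.3941,0.0502)=-1.4440;  ψ=arccos(-0.4656)=2.0551;  θ3=γ+ψ≈0.6110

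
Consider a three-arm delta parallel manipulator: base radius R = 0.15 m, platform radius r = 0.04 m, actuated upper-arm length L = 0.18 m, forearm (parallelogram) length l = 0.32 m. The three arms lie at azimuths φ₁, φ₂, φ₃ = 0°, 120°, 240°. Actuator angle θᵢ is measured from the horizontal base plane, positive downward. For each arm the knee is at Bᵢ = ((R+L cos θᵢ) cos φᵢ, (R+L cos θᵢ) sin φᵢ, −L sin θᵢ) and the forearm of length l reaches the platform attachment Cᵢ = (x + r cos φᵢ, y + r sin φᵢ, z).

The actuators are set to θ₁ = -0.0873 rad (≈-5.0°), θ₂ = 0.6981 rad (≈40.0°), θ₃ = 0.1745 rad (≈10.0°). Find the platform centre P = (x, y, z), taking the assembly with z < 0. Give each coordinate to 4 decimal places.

(0.0472, -0.0457, -0.1885)

centre 1 = (0.2893·cos0.0°, 0.2893·sin0.0°, 0.0157) = (0.2893, 0.0000, 0.0157)
φ2=120.0°: virtual centre (-0.1239, 0.2147, -0.1157), radius l
centre 3 = (0.2873·cos240.0°, 0.2873·sin240.0°, -0.0313) = (-0.1436, -0.2488, -0.0313)
eliminate P² terms by subtracting sphere 1 from 2 and 3
linear system: -0.8265x+0.4294y = -0.0091−-0.2628z; -0.8659x+-0.4976y = -0.0005−-0.0939z
det = 0.7830;  x = 0.0060+-0.2185z,  y = -0.0096+0.1915z
into |P−centre ₁|² = l²: 1.0844z² + 0.0887z + -0.0218 = 0;  Δ = 0.1025;  z = -0.1885 or 0.1067 → z<0 root = -0.1885
x = 0.0472, y = -0.0457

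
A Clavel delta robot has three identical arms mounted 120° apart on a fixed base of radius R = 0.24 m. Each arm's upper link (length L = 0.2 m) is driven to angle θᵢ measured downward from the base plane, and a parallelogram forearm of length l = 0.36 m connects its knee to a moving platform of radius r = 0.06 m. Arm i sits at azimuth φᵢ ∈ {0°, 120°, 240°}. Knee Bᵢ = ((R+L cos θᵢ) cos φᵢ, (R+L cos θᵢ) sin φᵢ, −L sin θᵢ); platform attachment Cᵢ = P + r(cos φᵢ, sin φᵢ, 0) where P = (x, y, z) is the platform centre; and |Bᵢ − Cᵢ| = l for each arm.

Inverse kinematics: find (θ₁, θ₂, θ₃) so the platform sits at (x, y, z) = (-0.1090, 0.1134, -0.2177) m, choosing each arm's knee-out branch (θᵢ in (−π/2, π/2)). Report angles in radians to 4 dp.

arm 1 (φ=0.0°): x'=-0.1090, y'=0.1134
  A cos θ + B sin θ = C:  0.2890·cos θ + -0.2177·sin θ = -0.1354
  θ1 = atan2(B,A) + arccos(C/0.3618) = 1.3089
φ2=120.0° → target in arm frame (0.1527, 0.0377)
  A=0.0273, B=-0.2177, C=(l²−L²−A²−y'²−z²)/(2L)=0.1001
  γ=atan2(-0.2177,0.0273)=-1.4461;  ψ=arccos(0.4562)=1.0970;  θ2=γ+ψ≈-0.3491
rotate P by −φ3: (-0.0437, -0.1511, -0.2177)
  e−x'=0.2237;  (l²−L²−(e−x')²−y'²−z²)/2L = -0.0767
  γ=atan2(-0.2177,0.2237)=-0.7718;  ψ=arccos(-0.2456)=1.8190;  θ3=γ+ψ≈1.0472

θ₁ = 1.3089, θ₂ = -0.3491, θ₃ = 1.0472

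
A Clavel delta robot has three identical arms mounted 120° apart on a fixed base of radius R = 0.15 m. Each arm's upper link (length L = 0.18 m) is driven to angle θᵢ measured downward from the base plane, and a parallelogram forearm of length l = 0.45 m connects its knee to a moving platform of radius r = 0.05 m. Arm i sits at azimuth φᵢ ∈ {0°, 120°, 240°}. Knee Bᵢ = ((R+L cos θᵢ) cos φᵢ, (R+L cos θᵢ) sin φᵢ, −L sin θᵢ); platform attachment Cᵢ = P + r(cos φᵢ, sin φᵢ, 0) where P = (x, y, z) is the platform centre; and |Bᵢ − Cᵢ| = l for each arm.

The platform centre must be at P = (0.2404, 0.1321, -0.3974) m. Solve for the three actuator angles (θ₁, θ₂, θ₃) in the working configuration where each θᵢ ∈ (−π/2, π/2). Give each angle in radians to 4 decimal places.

θ₁ = -0.1742, θ₂ = 0.7854, θ₃ = 1.3964

arm 1 (φ=0.0°): x'=0.2404, y'=0.1321
  A=-0.1404, B=-0.3974, C=(l²−L²−A²−y'²−z²)/(2L)=-0.0694
  √(A²+B²)=0.4215;  θ1 = -1.9104+1.7362 ≈ -0.1742
arm 2 (φ=120.0°): x'=-0.0058, y'=-0.2742
  A=0.1058, B=-0.3974, C=(l²−L²−A²−y'²−z²)/(2L)=-0.2062
  θ2 = atan2(B,A) + arccos(C/0.4112) = 0.7854
arm 3 (φ=240.0°): x'=-0.2346, y'=0.1421
  A=0.3346, B=-0.3974, C=(l²−L²−A²−y'²−z²)/(2L)=-0.3333
  θ3 = atan2(B,A) + arccos(C/0.5195) = 1.3964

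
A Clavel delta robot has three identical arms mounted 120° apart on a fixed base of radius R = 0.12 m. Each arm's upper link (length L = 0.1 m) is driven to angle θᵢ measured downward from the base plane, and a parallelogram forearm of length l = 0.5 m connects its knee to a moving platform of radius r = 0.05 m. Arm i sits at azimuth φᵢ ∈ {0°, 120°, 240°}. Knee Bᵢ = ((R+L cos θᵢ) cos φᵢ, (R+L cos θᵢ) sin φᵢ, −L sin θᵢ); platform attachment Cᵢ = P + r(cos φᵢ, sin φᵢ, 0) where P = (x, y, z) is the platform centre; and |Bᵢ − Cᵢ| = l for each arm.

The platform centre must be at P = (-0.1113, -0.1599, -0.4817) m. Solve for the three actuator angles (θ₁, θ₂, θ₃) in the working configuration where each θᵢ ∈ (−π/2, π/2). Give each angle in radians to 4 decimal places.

θ₁ = 0.8724, θ₂ = 0.7851, θ₃ = -0.1746

arm 1 (φ=0.0°): x'=-0.1113, y'=-0.1599
  e−x'=0.1813;  (l²−L²−(e−x')²−y'²−z²)/2L = -0.2524
  θ1 = atan2(B,A) + arccos(C/0.5147) = 0.8724
rotate P by −φ2: (-0.0828, 0.1763, -0.4817)
  A=0.1528, B=-0.4817, C=(l²−L²−A²−y'²−z²)/(2L)=-0.2324
  γ=atan2(-0.4817,0.1528)=-1.2636;  ψ=arccos(-0.4599)=2.0487;  θ2=γ+ψ≈0.7851
arm 3 (φ=240.0°): x'=0.1941, y'=-0.0164
  A cos θ + B sin θ = C:  -0.1241·cos θ + -0.4817·sin θ = -0.0386
  θ3 = atan2(B,A) + arccos(C/0.4974) = -0.1746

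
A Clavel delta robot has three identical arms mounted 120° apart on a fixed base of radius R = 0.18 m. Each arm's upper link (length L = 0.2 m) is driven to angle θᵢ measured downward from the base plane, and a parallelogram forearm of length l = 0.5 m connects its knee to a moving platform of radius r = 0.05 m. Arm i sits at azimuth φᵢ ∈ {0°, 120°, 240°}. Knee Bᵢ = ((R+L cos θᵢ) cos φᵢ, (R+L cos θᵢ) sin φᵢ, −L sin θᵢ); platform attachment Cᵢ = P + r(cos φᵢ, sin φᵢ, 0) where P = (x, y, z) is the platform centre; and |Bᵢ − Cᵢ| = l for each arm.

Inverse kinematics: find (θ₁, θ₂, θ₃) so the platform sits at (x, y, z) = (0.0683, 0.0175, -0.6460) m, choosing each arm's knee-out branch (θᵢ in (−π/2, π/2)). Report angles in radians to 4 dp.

θ₁ = 1.0471, θ₂ = 1.3086, θ₃ = 1.3961

φ1=0.0° → target in arm frame (0.0683, 0.0175)
  e−x'=0.0617;  (l²−L²−(e−x')²−y'²−z²)/2L = -0.5286
  γ=atan2(-0.6460,0.0617)=-1.4756;  ψ=arccos(-0.8145)=2.5227;  θ1=γ+ψ≈1.0471
φ2=120.0° → target in arm frame (-0.0190, -0.0679)
  e−x'=0.1490;  (l²−L²−(e−x')²−y'²−z²)/2L = -0.5853
  θ2 = atan2(B,A) + arccos(C/0.6630) = 1.3086
rotate P by −φ3: (-0.0493, 0.0504, -0.6460)
  A cos θ + B sin θ = C:  0.1793·cos θ + -0.6460·sin θ = -0.6050
  √(A²+B²)=0.6704;  θ3 = -1.3000+2.6962 ≈ 1.3961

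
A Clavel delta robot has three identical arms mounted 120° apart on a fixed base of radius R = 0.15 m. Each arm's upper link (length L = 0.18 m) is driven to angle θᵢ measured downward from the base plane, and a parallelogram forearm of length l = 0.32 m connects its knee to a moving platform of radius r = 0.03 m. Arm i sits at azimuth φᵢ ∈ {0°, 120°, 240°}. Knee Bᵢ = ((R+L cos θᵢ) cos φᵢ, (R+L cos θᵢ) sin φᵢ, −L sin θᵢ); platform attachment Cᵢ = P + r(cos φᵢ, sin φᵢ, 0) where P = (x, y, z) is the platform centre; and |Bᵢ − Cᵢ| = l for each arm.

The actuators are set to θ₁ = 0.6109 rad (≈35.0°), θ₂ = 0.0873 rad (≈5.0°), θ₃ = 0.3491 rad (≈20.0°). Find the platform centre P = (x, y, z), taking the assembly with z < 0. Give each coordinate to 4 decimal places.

(-0.0381, 0.0197, -0.1962)

arm 1 at φ=0.0°: e+L cos θ1 = 0.2674;  O1 = (0.2674, 0.0000, -0.1032)
O2 = (0.2993·cos120.0°, 0.2993·sin120.0°, -0.0157) = (-0.1497, 0.2592, -0.0157)
arm 3 at φ=240.0°: e+L cos θ3 = 0.2891;  O3 = (-0.1446, -0.2504, -0.0616)
subtract pairs → two planes through P
plane₁₂: -0.8342x+0.5184y+0.1751z = 0.0076
Cramer: x(z) = -0.0077+0.1549z;  y(z) = 0.0023-0.0885z
sphere 1 gives Az²+Bz+C=0 with A=1.0318, B=0.1208, C=-0.0160;  B²−4AC=0.0807;  roots -0.1962, 0.0791;  negative root z = -0.1962
x = -0.0381, y = 0.0197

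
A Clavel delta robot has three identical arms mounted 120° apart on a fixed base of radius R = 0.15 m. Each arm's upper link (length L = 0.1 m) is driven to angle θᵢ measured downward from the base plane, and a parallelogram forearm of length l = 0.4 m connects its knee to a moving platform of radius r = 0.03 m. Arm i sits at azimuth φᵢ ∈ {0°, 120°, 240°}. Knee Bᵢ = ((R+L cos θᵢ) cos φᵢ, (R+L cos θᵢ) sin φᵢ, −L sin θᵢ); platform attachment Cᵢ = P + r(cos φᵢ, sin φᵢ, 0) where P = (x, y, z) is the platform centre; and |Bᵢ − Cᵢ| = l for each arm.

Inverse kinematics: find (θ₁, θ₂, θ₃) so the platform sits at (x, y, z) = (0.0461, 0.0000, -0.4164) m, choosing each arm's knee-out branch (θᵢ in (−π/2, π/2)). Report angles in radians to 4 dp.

arm 1 (φ=0.0°): x'=0.0461, y'=0.0000
  A cos θ + B sin θ = C:  0.0739·cos θ + -0.4164·sin θ = -0.1443
  γ=atan2(-0.4164,0.0739)=-1.3952;  ψ=arccos(-0.3411)=1.9189;  θ1=γ+ψ≈0.5237
arm 2 (φ=120.0°): x'=-0.0230, y'=-0.0399
  e−x'=0.1430;  (l²−L²−(e−x')²−y'²−z²)/2L = -0.2272
  γ=atan2(-0.4164,0.1430)=-1.2399;  ψ=arccos(-0.5161)=2.1131;  θ2=γ+ψ≈0.8732
arm 3 (φ=240.0°): x'=-0.0231, y'=0.0399
  A=0.1431, B=-0.4164, C=(l²−L²−A²−y'²−z²)/(2L)=-0.2272
  γ=atan2(-0.4164,0.1431)=-1.2399;  ψ=arccos(-0.5161)=2.1131;  θ3=γ+ψ≈0.8732

θ₁ = 0.5237, θ₂ = 0.8732, θ₃ = 0.8732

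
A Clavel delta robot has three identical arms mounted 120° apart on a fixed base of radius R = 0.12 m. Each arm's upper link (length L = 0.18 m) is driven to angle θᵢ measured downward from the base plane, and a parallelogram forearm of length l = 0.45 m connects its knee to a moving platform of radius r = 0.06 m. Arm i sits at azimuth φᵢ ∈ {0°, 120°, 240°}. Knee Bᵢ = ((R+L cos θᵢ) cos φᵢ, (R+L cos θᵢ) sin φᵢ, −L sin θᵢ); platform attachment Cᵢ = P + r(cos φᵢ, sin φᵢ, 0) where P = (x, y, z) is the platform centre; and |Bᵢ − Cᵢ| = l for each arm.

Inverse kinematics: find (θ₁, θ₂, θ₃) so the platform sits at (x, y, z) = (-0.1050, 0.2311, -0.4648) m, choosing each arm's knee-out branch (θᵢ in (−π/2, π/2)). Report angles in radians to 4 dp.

θ₁ = 1.1347, θ₂ = 0.0872, θ₃ = 1.2219

φ1=0.0° → target in arm frame (-0.1050, 0.2311)
  e−x'=0.1650;  (l²−L²−(e−x')²−y'²−z²)/2L = -0.3516
  √(A²+B²)=0.4932;  θ1 = -1.2297+2.3643 ≈ 1.1347
rotate P by −φ2: (0.2526, -0.0246, -0.4648)
  A cos θ + B sin θ = C:  -0.1926·cos θ + -0.4648·sin θ = -0.2324
  γ=atan2(-0.4648,-0.1926)=-1.9637;  ψ=arccos(-0.4618)=2.0509;  θ2=γ+ψ≈0.0872
φ3=240.0° → target in arm frame (-0.1476, -0.2065)
  e−x'=0.2076;  (l²−L²−(e−x')²−y'²−z²)/2L = -0.3658
  θ3 = atan2(B,A) + arccos(C/0.5091) = 1.2219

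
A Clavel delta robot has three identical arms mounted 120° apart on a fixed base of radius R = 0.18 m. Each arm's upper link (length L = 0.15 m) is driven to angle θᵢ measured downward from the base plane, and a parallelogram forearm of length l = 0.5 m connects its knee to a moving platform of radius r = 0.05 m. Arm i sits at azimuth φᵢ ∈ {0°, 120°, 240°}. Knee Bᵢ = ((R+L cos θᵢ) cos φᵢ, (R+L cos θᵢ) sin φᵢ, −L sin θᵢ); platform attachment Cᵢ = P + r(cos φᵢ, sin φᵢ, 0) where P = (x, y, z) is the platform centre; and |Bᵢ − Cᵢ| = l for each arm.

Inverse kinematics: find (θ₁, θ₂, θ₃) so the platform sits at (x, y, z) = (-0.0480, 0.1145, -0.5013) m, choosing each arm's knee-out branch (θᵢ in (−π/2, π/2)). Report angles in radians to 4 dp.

arm 1 (φ=0.0°): x'=-0.0480, y'=0.1145
  A cos θ + B sin θ = C:  0.1780·cos θ + -0.5013·sin θ = -0.2287
  √(A²+B²)=0.5320;  θ1 = -1.2296+2.0151 ≈ 0.7855
φ2=120.0° → target in arm frame (0.1232, -0.0157)
  A cos θ + B sin θ = C:  0.0068·cos θ + -0.5013·sin θ = -0.0803
  √(A²+B²)=0.5013;  θ2 = -1.5572+1.7317 ≈ 0.1745
φ3=240.0° → target in arm frame (-0.0752, -0.0988)
  A cos θ + B sin θ = C:  0.2052·cos θ + -0.5013·sin θ = -0.2522
  γ=atan2(-0.5013,0.2052)=-1.1823;  ψ=arccos(-0.4656)=2.0551;  θ3=γ+ψ≈0.8728

θ₁ = 0.7855, θ₂ = 0.1745, θ₃ = 0.8728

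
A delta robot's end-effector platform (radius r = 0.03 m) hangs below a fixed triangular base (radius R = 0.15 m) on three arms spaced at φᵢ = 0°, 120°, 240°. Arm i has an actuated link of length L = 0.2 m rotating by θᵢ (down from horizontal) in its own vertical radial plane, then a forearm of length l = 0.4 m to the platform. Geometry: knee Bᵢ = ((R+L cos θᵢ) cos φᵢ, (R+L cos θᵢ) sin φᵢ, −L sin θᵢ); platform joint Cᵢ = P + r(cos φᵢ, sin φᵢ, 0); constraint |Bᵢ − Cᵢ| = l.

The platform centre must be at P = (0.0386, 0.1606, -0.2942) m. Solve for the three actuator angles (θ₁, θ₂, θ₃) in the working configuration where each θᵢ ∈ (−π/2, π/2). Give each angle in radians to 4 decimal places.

φ1=0.0° → target in arm frame (0.0386, 0.1606)
  A cos θ + B sin θ = C:  0.0814·cos θ + -0.2942·sin θ = 0.0026
  √(A²+B²)=0.3053;  θ1 = -1.3009+1.5624 ≈ 0.2615
φ2=120.0° → target in arm frame (0.1198, -0.1137)
  A=0.0002, B=-0.2942, C=(l²−L²−A²−y'²−z²)/(2L)=0.0513
  γ=atan2(-0.2942,0.0002)=-1.5701;  ψ=arccos(0.1743)=1.3956;  θ2=γ+ψ≈-0.1745
φ3=240.0° → target in arm frame (-0.1584, -0.0469)
  e−x'=0.2784;  (l²−L²−(e−x')²−y'²−z²)/2L = -0.1156
  √(A²+B²)=0.4050;  θ3 = -0.8130+1.8603 ≈ 1.0473

θ₁ = 0.2615, θ₂ = -0.1745, θ₃ = 1.0473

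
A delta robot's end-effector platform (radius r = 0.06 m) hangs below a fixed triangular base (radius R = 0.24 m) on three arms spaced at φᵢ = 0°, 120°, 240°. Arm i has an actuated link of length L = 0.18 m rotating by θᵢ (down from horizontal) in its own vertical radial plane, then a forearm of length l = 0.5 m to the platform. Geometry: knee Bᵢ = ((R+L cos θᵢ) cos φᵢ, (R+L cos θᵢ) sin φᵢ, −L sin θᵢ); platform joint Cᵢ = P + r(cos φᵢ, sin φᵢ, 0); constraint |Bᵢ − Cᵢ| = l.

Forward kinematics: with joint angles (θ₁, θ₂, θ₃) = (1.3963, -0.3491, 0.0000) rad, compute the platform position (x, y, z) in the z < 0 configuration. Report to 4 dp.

arm 1 at φ=0.0°: (R−r)+L cos θ1 = 0.2113;  O1 = (0.2113, 0.0000, -0.1773)
O2 = (0.3491·cos120.0°, 0.3491·sin120.0°, 0.0616) = (-0.1746, 0.3024, 0.0616)
arm 3 at φ=240.0°: (R−r)+L cos θ3 = 0.3600;  O3 = (-0.1800, -0.3118, 0.0000)
subtract pairs → two planes through P
linear system: -0.7716x+0.6047y = 0.0496−0.4777z; -0.7825x+-0.6235y = 0.0535−0.3545z
Cramer: x(z) = -0.0664+0.5367z;  y(z) = -0.0026-0.1050z
quadratic in z: (1.2991)z²+(0.0571)z+(-0.1415)=0, √Δ=0.8594 → z ∈ {-0.3527, 0.3088}; z = -0.3527 (taking z<0)
x = -0.2557, y = 0.0344

(-0.2557, 0.0344, -0.3527)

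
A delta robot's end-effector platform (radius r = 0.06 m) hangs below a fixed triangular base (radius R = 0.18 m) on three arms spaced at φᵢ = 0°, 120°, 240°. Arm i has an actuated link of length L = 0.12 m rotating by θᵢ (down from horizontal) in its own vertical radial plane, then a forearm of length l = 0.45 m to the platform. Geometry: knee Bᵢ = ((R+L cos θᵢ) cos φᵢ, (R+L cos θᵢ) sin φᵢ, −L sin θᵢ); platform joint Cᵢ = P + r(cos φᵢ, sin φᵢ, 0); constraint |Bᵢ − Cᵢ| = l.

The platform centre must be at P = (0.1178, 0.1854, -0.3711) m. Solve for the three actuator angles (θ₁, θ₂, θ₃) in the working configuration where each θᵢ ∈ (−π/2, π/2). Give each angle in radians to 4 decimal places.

φ1=0.0° → target in arm frame (0.1178, 0.1854)
  A=0.0022, B=-0.3711, C=(l²−L²−A²−y'²−z²)/(2L)=0.0667
  γ=atan2(-0.3711,0.0022)=-1.5649;  ψ=arccos(0.1797)=1.3901;  θ1=γ+ψ≈-0.1748
rotate P by −φ2: (0.1017, -0.1947, -0.3711)
  A=0.0183, B=-0.3711, C=(l²−L²−A²−y'²−z²)/(2L)=0.0506
  √(A²+B²)=0.3716;  θ2 = -1.5214+1.4343 ≈ -0.0871
φ3=240.0° → target in arm frame (-0.2195, 0.0093)
  A=0.3395, B=-0.3711, C=(l²−L²−A²−y'²−z²)/(2L)=-0.2706
  √(A²+B²)=0.5029;  θ3 = -0.8299+2.1388 ≈ 1.3089

θ₁ = -0.1748, θ₂ = -0.0871, θ₃ = 1.3089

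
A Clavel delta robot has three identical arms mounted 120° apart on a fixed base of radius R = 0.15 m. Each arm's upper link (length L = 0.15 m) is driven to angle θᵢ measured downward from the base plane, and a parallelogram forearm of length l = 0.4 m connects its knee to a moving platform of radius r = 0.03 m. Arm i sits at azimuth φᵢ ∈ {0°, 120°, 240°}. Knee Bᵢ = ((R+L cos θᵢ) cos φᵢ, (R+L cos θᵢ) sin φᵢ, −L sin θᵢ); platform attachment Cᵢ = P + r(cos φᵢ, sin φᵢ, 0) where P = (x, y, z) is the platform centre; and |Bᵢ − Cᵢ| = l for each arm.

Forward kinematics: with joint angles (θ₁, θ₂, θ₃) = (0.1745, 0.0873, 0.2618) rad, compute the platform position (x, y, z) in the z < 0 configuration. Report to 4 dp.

arm 1 at φ=0.0°: (R−r)+L cos θ1 = 0.2677;  centre 1 = (0.2677, 0.0000, -0.0260)
centre 2 = (0.2694·cos120.0°, 0.2694·sin120.0°, -0.0131) = (-0.1347, 0.2333, -0.0131)
φ3=240.0°: virtual centre (-0.1324, -0.2294, -0.0388), radius l
subtract pairs → two planes through P
linear system: -0.8049x+0.4667y = 0.0004−0.0259z; -0.8003x+-0.4588y = -0.0007−-0.0256z
Cramer: x(z) = 0.0002-0.0000z;  y(z) = 0.0012-0.0556z
into |P−centre ₁|² = l²: 1.0031z² + 0.0520z + -0.0877 = 0;  Δ = 0.3547;  z = -0.3228 or 0.2710 → z<0 root = -0.3228
x = 0.0002, y = 0.0191

(0.0002, 0.0191, -0.3228)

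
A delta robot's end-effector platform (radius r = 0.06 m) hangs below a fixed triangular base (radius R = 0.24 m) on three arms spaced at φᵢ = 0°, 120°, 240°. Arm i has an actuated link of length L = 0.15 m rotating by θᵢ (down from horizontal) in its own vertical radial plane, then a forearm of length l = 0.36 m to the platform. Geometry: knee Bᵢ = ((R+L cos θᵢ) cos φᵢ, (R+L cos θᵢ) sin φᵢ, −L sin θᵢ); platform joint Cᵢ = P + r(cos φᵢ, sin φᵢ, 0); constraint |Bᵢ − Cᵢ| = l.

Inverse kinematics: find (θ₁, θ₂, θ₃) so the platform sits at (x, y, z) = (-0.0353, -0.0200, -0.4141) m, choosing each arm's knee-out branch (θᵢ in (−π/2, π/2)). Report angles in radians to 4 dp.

θ₁ = 1.3963, θ₂ = 1.2218, θ₃ = 1.0472

arm 1 (φ=0.0°): x'=-0.0353, y'=-0.0200
  A cos θ + B sin θ = C:  0.2153·cos θ + -0.4141·sin θ = -0.3704
  θ1 = atan2(B,A) + arccos(C/0.4667) = 1.3963
arm 2 (φ=120.0°): x'=0.0003, y'=0.0406
  e−x'=0.1797;  (l²−L²−(e−x')²−y'²−z²)/2L = -0.3277
  γ=atan2(-0.4141,0.1797)=-1.1614;  ψ=arccos(-0.7259)=2.3832;  θ2=γ+ψ≈1.2218
arm 3 (φ=240.0°): x'=0.0350, y'=-0.0206
  A=0.1450, B=-0.4141, C=(l²−L²−A²−y'²−z²)/(2L)=-0.2861
  θ3 = atan2(B,A) + arccos(C/0.4388) = 1.0472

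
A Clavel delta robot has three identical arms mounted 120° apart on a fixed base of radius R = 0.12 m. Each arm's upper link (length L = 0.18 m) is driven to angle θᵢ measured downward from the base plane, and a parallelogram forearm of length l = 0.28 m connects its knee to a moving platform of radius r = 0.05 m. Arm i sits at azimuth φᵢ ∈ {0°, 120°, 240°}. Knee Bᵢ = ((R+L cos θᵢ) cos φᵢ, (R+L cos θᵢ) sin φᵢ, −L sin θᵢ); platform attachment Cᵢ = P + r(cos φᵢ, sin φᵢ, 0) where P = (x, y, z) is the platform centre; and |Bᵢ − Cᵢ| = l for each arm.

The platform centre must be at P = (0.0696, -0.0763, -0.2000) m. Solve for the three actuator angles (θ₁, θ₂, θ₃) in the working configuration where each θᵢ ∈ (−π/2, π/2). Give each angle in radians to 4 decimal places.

rotate P by −φ1: (0.0696, -0.0763, -0.2000)
  A cos θ + B sin θ = C:  0.0004·cos θ + -0.2000·sin θ = 0.0005
  √(A²+B²)=0.2000;  θ1 = -1.5688+1.5683 ≈ -0.0005
rotate P by −φ2: (-0.1009, -0.0221, -0.2000)
  A cos θ + B sin θ = C:  0.1709·cos θ + -0.2000·sin θ = -0.0658
  γ=atan2(-0.2000,0.1709)=-0.8638;  ψ=arccos(-0.2501)=1.8236;  θ2=γ+ψ≈0.9599
rotate P by −φ3: (0.0313, 0.0984, -0.2000)
  A cos θ + B sin θ = C:  0.0387·cos θ + -0.2000·sin θ = -0.0144
  θ3 = atan2(B,A) + arccos(C/0.2037) = 0.2620

θ₁ = -0.0005, θ₂ = 0.9599, θ₃ = 0.2620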